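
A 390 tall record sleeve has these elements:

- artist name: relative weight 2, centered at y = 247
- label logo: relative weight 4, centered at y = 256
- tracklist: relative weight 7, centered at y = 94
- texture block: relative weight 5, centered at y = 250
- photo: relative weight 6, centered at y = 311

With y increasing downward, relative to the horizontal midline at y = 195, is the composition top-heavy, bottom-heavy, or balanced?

bottom-heavy

Σw = 2 + 4 + 7 + 5 + 6 = 24.
Σw·y = 2·247 + 4·256 + 7·94 + 5·250 + 6·311 = 5292, so ȳ = 5292/24 ≈ 220.50.
220.5 lies below (larger y than) the midline 195, so the layout is bottom-heavy.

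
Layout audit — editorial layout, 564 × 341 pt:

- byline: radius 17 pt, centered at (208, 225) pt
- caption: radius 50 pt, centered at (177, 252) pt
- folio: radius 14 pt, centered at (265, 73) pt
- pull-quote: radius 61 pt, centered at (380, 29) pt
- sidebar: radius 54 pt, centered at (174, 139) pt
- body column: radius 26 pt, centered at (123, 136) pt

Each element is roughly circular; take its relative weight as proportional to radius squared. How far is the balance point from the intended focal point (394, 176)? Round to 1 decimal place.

r² weights: byline 17² = 289, caption 50² = 2500, folio 14² = 196, pull-quote 61² = 3721, sidebar 54² = 2916, body column 26² = 676. Total = 10298.
x: moment 2559064 / weight 10298 ≈ 248.50
y: moment 1314502 / weight 10298 ≈ 127.65
From (394, 176): dx = -145.50, dy = -48.35, so the distance is √(dx²+dy²) ≈ 153.32.

≈ 153.3 pt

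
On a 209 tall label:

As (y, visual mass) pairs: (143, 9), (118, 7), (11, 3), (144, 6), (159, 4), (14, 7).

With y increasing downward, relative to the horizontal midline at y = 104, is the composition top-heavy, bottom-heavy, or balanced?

Total weight = 9 + 7 + 3 + 6 + 4 + 7 = 36.
y: (9·143 + 7·118 + 3·11 + 6·144 + 4·159 + 7·14) / 36 = 3744 / 36 ≈ 104.00
The centroid 104.00 matches the midline at 104, so the layout is balanced.

balanced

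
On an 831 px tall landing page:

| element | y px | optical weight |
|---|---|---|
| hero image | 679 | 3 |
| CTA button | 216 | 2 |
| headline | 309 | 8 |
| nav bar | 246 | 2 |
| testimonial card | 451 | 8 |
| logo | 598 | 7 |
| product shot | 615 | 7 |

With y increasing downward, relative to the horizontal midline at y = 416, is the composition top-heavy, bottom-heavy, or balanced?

Σw = 3 + 2 + 8 + 2 + 8 + 7 + 7 = 37.
Σw·y = 17532; ȳ = 17532/37 ≈ 473.84.
473.8 vs midline 416 → bottom-heavy.

bottom-heavy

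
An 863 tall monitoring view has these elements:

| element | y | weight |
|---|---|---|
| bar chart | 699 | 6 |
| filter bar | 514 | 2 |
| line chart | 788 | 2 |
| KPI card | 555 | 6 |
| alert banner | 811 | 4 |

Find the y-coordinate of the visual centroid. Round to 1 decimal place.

Total weight = 6 + 2 + 2 + 6 + 4 = 20.
y: (6·699 + 2·514 + 2·788 + 6·555 + 4·811) / 20 = 13372 / 20 ≈ 668.60

y ≈ 668.6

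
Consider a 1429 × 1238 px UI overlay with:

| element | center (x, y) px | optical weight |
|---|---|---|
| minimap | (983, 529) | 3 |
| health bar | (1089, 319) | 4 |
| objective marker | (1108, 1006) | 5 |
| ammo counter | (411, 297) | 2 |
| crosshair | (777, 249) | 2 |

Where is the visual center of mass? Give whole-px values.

(951, 562)

Total weight = 3 + 4 + 5 + 2 + 2 = 16.
x: (3·983 + 4·1089 + 5·1108 + 2·411 + 2·777) / 16 = 15221 / 16 ≈ 951.31
y: (3·529 + 4·319 + 5·1006 + 2·297 + 2·249) / 16 = 8985 / 16 ≈ 561.56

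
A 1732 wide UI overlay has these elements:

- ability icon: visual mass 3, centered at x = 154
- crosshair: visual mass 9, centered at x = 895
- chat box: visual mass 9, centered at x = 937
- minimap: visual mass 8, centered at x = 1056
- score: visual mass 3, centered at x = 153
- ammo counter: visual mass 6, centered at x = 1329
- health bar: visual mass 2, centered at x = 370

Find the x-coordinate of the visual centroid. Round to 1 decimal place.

x ≈ 864.3

Weights sum to 3 + 9 + 9 + 8 + 3 + 6 + 2 = 40.
x: moment 34571 / weight 40 ≈ 864.27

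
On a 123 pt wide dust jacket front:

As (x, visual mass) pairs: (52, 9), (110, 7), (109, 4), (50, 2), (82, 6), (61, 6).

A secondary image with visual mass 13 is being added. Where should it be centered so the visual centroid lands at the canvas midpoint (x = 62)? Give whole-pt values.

x ≈ 22

New total weight: (9 + 7 + 4 + 2 + 6 + 6) + 13 = 47.
x: need Σw·x = 47·62 = 2914. Existing = 9·52 + 7·110 + 4·109 + 2·50 + 6·82 + 6·61 = 2632. Remainder 282 / 13 ≈ 21.69.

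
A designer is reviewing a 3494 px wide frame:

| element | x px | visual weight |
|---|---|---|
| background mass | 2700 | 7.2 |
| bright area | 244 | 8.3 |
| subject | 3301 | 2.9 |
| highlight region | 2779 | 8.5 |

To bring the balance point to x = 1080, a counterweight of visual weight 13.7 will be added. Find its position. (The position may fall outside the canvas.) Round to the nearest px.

x ≈ -789

New total weight: (7.2 + 8.3 + 2.9 + 8.5) + 13.7 = 40.6.
Along x: (54659.6 + 13.7·x) / 40.6 = 1080 (existing moment 7.2·2700 + 8.3·244 + 2.9·3301 + 8.5·2779 = 54659.6) ⇒ x = (43848.0 − 54659.6) / 13.7 ≈ -789.17.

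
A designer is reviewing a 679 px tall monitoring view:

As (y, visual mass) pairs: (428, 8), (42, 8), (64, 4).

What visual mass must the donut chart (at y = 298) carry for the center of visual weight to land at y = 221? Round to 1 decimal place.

w ≈ 5.2

Existing Σw = 20 (8 + 8 + 4); existing moment 8·428 + 8·42 + 4·64 = 4016.
Balance at y = 221 requires (4016 + w·298) / (20 + w) = 221.
Solving: w = (221·20 − 4016) / (298 − 221) = 404 / 77 ≈ 5.25.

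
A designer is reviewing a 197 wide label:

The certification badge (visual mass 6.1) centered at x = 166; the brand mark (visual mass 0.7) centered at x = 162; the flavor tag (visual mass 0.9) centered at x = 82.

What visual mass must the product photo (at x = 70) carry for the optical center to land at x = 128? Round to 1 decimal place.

w ≈ 3.7

Known weights sum to 6.1 + 0.7 + 0.9 = 7.7; their moment is 6.1·166 + 0.7·162 + 0.9·82 = 1199.8.
Set Σw·x/Σw = 128: (1199.8 + 70w) = 128·(7.7 + w).
Rearranging, w·(70 − 128) = 128·7.7 − 1199.8 = -214.2, so w ≈ -214.2/-58 = 3.69.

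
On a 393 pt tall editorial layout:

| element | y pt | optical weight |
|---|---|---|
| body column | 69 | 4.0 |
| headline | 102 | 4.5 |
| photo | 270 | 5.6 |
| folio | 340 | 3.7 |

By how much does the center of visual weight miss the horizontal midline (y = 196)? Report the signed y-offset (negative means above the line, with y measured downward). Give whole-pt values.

Weights sum to 4.0 + 4.5 + 5.6 + 3.7 = 17.8.
y-moment: 4.0·69 + 4.5·102 + 5.6·270 + 3.7·340 = 3505.0; centroid 3505.0/17.8 ≈ 196.91.
Difference: 196.91 − 196 ≈ 0.91.

≈ 1 pt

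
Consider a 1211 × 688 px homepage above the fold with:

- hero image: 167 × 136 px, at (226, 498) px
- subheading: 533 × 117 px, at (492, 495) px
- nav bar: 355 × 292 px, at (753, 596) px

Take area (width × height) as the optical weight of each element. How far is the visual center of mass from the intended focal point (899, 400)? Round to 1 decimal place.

Taking area as weight: hero image 167·136 = 22712, subheading 533·117 = 62361, nav bar 355·292 = 103660. Sum 188733.
Σw·x = 22712·226 + 62361·492 + 103660·753 = 113870504, so x̄ = 113870504/188733 ≈ 603.34.
Σw·y = 22712·498 + 62361·495 + 103660·596 = 103960631, so ȳ = 103960631/188733 ≈ 550.83.
Offset from (899, 400): Δx ≈ -295.66, Δy ≈ 150.83; distance = √(Δx² + Δy²) ≈ 331.91.

≈ 331.9 px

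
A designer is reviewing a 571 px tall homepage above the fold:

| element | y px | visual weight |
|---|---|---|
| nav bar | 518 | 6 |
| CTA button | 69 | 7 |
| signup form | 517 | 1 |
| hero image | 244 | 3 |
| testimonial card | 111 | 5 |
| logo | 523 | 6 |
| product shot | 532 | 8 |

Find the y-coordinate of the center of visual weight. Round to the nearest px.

Weights sum to 6 + 7 + 1 + 3 + 5 + 6 + 8 = 36.
y: (6·518 + 7·69 + 1·517 + 3·244 + 5·111 + 6·523 + 8·532) / 36 = 12789 / 36 ≈ 355.25

y ≈ 355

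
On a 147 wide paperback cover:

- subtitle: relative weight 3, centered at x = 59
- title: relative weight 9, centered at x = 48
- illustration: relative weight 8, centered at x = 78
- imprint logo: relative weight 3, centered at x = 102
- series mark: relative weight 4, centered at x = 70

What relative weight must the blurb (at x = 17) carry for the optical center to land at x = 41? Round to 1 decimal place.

Existing Σw = 27 (3 + 9 + 8 + 3 + 4); existing moment 3·59 + 9·48 + 8·78 + 3·102 + 4·70 = 1819.
For the centroid to hit 41: (1819 + w·17) / (27 + w) = 41.
So w = (41·27 − 1819)/(17 − 41) = -712/-24 ≈ 29.67.

w ≈ 29.7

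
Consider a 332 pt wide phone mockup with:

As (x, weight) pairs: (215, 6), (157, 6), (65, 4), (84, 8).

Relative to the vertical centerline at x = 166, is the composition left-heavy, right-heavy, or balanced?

Total weight = 6 + 6 + 4 + 8 = 24.
Σw·x = 6·215 + 6·157 + 4·65 + 8·84 = 3164, so x̄ = 3164/24 ≈ 131.83.
131.8 vs midline 166 → left-heavy.

left-heavy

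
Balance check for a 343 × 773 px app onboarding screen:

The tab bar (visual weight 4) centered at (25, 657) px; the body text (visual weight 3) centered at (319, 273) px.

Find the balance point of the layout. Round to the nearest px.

Total weight = 4 + 3 = 7.
x-moment: 4·25 + 3·319 = 1057; centroid 1057/7 ≈ 151.00.
y-moment: 4·657 + 3·273 = 3447; centroid 3447/7 ≈ 492.43.

(151, 492)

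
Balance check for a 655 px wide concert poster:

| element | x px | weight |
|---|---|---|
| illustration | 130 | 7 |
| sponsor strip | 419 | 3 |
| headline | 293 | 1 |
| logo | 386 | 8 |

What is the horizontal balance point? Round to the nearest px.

x ≈ 292

Total weight = 7 + 3 + 1 + 8 = 19.
Σw·x = 7·130 + 3·419 + 1·293 + 8·386 = 5548, so x̄ = 5548/19 ≈ 292.00.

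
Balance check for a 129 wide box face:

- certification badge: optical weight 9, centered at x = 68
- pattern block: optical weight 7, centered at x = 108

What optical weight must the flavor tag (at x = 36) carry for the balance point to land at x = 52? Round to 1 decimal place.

w ≈ 33.5

Existing Σw = 16 (9 + 7); existing moment 9·68 + 7·108 = 1368.
Set Σw·x/Σw = 52: (1368 + 36w) = 52·(16 + w).
Solving: w = (52·16 − 1368) / (36 − 52) = -536 / -16 ≈ 33.50.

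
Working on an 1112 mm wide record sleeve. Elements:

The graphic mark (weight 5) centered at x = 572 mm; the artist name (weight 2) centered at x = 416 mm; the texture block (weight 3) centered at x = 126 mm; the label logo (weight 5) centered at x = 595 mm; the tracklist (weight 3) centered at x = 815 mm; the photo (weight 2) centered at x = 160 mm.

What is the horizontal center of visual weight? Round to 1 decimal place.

x ≈ 490.5

Total weight = 5 + 2 + 3 + 5 + 3 + 2 = 20.
x: moment 9810 / weight 20 ≈ 490.50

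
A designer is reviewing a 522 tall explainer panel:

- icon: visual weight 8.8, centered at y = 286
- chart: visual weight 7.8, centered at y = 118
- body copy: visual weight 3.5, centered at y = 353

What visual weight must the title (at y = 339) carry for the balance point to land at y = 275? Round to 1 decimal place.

Fixed elements: Σw = 8.8 + 7.8 + 3.5 = 20.1, Σw·y = 8.8·286 + 7.8·118 + 3.5·353 = 4672.7.
Set Σw·y/Σw = 275: (4672.7 + 339w) = 275·(20.1 + w).
So w = (275·20.1 − 4672.7)/(339 − 275) = 854.8/64 ≈ 13.36.

w ≈ 13.4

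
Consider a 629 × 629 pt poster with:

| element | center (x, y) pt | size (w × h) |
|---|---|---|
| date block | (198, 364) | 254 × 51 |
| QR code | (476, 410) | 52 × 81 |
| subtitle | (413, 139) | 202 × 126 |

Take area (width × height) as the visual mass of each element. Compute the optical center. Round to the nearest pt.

(354, 234)

Areas → weights: date block 254·51 = 12954, QR code 52·81 = 4212, subtitle 202·126 = 25452; Σw = 42618.
x-moment: 12954·198 + 4212·476 + 25452·413 = 15081480; centroid 15081480/42618 ≈ 353.88.
y-moment: 12954·364 + 4212·410 + 25452·139 = 9980004; centroid 9980004/42618 ≈ 234.17.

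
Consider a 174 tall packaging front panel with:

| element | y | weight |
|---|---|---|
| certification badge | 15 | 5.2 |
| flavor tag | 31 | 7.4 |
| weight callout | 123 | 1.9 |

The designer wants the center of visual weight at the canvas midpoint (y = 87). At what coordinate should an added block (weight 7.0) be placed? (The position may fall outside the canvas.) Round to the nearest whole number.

After adding the added block, total weight = 5.2 + 7.4 + 1.9 + 7.0 = 21.5.
Along y: (541.1 + 7.0·y) / 21.5 = 87 (existing moment 5.2·15 + 7.4·31 + 1.9·123 = 541.1) ⇒ y = (1870.5 − 541.1) / 7.0 ≈ 189.91.

y ≈ 190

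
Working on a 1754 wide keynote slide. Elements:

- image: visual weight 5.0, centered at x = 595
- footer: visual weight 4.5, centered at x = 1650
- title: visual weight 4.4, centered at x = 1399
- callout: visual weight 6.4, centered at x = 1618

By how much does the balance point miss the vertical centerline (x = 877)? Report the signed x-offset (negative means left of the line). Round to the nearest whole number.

≈ 449

Σw = 5.0 + 4.5 + 4.4 + 6.4 = 20.3.
x-moment: 5.0·595 + 4.5·1650 + 4.4·1399 + 6.4·1618 = 26910.8; centroid 26910.8/20.3 ≈ 1325.66.
Offset from x = 877: 1325.66 − 877 ≈ 448.66.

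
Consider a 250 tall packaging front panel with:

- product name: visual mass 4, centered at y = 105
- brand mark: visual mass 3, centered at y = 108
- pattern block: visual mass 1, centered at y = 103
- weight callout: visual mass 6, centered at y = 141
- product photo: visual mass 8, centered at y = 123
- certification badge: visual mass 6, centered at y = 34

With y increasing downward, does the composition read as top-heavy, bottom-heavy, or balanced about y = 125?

Weights sum to 4 + 3 + 1 + 6 + 8 + 6 = 28.
Σw·y = 4·105 + 3·108 + 1·103 + 6·141 + 8·123 + 6·34 = 2881, so ȳ = 2881/28 ≈ 102.89.
102.9 vs midline 125 → top-heavy.

top-heavy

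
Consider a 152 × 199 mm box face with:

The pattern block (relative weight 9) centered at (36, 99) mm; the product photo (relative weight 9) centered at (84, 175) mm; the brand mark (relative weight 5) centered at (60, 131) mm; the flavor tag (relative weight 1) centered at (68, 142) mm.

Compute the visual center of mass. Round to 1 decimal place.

Weights sum to 9 + 9 + 5 + 1 = 24.
x: (9·36 + 9·84 + 5·60 + 1·68) / 24 = 1448 / 24 ≈ 60.33
y: (9·99 + 9·175 + 5·131 + 1·142) / 24 = 3263 / 24 ≈ 135.96

(60.3, 136.0)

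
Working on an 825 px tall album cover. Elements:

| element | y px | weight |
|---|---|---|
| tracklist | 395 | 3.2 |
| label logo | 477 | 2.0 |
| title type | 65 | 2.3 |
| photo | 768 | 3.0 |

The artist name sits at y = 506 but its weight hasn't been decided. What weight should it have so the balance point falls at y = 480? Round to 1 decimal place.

Fixed elements: Σw = 3.2 + 2.0 + 2.3 + 3.0 = 10.5, Σw·y = 3.2·395 + 2.0·477 + 2.3·65 + 3.0·768 = 4671.5.
For the centroid to hit 480: (4671.5 + w·506) / (10.5 + w) = 480.
So w = (480·10.5 − 4671.5)/(506 − 480) = 368.5/26 ≈ 14.17.

w ≈ 14.2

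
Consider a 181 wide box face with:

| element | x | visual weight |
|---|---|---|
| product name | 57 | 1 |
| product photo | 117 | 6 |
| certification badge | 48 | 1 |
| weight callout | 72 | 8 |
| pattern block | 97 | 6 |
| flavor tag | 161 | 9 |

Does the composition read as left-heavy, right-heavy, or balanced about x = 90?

right-heavy

Total weight = 1 + 6 + 1 + 8 + 6 + 9 = 31.
Σw·x = 1·57 + 6·117 + 1·48 + 8·72 + 6·97 + 9·161 = 3414, so x̄ = 3414/31 ≈ 110.13.
110.1 lies right of the midline 90, so the layout is right-heavy.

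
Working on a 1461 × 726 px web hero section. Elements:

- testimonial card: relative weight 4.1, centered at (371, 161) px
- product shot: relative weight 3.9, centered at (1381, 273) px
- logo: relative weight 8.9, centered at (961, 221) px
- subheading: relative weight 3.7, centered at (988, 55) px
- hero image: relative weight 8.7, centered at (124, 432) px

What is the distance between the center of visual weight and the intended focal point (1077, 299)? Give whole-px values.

≈ 390 px

Total weight = 4.1 + 3.9 + 8.9 + 3.7 + 8.7 = 29.3.
x: (4.1·371 + 3.9·1381 + 8.9·961 + 3.7·988 + 8.7·124) / 29.3 = 20194.3 / 29.3 ≈ 689.23
y: (4.1·161 + 3.9·273 + 8.9·221 + 3.7·55 + 8.7·432) / 29.3 = 7653.6 / 29.3 ≈ 261.22
Offset from (1077, 299): Δx ≈ -387.77, Δy ≈ -37.78; distance = √(Δx² + Δy²) ≈ 389.61.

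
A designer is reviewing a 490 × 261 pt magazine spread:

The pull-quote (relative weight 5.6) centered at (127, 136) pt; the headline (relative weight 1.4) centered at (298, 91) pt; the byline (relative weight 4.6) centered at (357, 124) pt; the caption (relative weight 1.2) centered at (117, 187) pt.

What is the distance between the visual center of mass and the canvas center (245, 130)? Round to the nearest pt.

Σw = 5.6 + 1.4 + 4.6 + 1.2 = 12.8.
Σw·x = 5.6·127 + 1.4·298 + 4.6·357 + 1.2·117 = 2911.0, so x̄ = 2911.0/12.8 ≈ 227.42.
Σw·y = 5.6·136 + 1.4·91 + 4.6·124 + 1.2·187 = 1683.8, so ȳ = 1683.8/12.8 ≈ 131.55.
Relative to (245, 130): Δ = (-17.58, 1.55); |Δ| = √(-17.58² + 1.55²) ≈ 17.65.

≈ 18 pt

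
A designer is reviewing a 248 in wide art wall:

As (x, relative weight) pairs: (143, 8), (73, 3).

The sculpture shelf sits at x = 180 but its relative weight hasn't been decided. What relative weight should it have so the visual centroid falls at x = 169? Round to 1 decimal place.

Existing Σw = 11 (8 + 3); existing moment 8·143 + 3·73 = 1363.
Balance at x = 169 requires (1363 + w·180) / (11 + w) = 169.
So w = (169·11 − 1363)/(180 − 169) = 496/11 ≈ 45.09.

w ≈ 45.1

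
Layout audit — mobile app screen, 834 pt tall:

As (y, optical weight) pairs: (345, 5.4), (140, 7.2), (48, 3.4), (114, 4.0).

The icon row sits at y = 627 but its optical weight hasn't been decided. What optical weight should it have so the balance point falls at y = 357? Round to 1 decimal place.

w ≈ 13.5

Known weights sum to 5.4 + 7.2 + 3.4 + 4.0 = 20.0; their moment is 5.4·345 + 7.2·140 + 3.4·48 + 4.0·114 = 3490.2.
Balance at y = 357 requires (3490.2 + w·627) / (20.0 + w) = 357.
So w = (357·20.0 − 3490.2)/(627 − 357) = 3649.8/270 ≈ 13.52.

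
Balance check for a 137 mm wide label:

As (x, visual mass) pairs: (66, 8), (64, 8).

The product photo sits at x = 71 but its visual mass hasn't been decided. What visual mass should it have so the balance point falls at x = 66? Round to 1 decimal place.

Fixed elements: Σw = 8 + 8 = 16, Σw·x = 8·66 + 8·64 = 1040.
Set Σw·x/Σw = 66: (1040 + 71w) = 66·(16 + w).
So w = (66·16 − 1040)/(71 − 66) = 16/5 ≈ 3.20.

w ≈ 3.2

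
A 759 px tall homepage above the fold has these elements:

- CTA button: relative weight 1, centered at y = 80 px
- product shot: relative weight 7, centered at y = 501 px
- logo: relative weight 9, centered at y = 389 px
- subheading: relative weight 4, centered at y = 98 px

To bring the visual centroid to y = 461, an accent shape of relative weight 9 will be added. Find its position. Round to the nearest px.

After adding the accent shape, total weight = 1 + 7 + 9 + 4 + 9 = 30.
y: need Σw·y = 30·461 = 13830. Existing = 1·80 + 7·501 + 9·389 + 4·98 = 7480. Remainder 6350 / 9 ≈ 705.56.

y ≈ 706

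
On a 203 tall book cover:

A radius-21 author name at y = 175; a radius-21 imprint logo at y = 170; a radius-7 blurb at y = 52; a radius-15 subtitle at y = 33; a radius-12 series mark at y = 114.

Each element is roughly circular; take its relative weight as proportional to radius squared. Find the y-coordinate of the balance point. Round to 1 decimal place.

r² weights: author name 21² = 441, imprint logo 21² = 441, blurb 7² = 49, subtitle 15² = 225, series mark 12² = 144. Total = 1300.
y-moment: 441·175 + 441·170 + 49·52 + 225·33 + 144·114 = 178534; centroid 178534/1300 ≈ 137.33.

y ≈ 137.3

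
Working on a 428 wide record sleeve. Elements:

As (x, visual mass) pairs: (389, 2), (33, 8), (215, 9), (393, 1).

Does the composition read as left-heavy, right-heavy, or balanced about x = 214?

left-heavy

Total weight = 2 + 8 + 9 + 1 = 20.
Σw·x = 2·389 + 8·33 + 9·215 + 1·393 = 3370, so x̄ = 3370/20 ≈ 168.50.
168.5 vs midline 214 → left-heavy.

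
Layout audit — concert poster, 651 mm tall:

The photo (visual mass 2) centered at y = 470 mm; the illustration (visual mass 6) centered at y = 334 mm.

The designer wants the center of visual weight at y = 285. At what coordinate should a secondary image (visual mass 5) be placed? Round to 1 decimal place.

y ≈ 152.2

With the secondary image, Σw becomes 2 + 6 + 5 = 13.
Along y: (2944 + 5·y) / 13 = 285 (existing moment 2·470 + 6·334 = 2944) ⇒ y = (3705 − 2944) / 5 ≈ 152.20.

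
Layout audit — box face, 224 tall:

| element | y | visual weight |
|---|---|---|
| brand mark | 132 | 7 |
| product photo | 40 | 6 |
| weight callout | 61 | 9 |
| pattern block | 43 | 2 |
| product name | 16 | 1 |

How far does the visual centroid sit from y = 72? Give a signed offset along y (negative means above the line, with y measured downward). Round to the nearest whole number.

≈ 1

Total weight = 7 + 6 + 9 + 2 + 1 = 25.
y-moment: 7·132 + 6·40 + 9·61 + 2·43 + 1·16 = 1815; centroid 1815/25 ≈ 72.60.
Against y = 72, that's 72.60 − 72 = 0.60.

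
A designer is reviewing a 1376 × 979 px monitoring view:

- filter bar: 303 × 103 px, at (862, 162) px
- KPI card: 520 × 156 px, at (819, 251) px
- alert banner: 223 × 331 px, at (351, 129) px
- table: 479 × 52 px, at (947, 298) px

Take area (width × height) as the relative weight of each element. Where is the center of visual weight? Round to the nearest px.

(677, 201)

Taking area as weight: filter bar 303·103 = 31209, KPI card 520·156 = 81120, alert banner 223·331 = 73813, table 479·52 = 24908. Sum 211050.
x: (31209·862 + 81120·819 + 73813·351 + 24908·947) / 211050 = 142835677 / 211050 ≈ 676.79
y: (31209·162 + 81120·251 + 73813·129 + 24908·298) / 211050 = 42361439 / 211050 ≈ 200.72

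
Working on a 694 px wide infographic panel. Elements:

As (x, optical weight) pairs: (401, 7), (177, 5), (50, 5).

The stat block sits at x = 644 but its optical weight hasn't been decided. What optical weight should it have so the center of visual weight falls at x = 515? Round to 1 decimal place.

Fixed elements: Σw = 7 + 5 + 5 = 17, Σw·x = 7·401 + 5·177 + 5·50 = 3942.
Balance at x = 515 requires (3942 + w·644) / (17 + w) = 515.
Solving: w = (515·17 − 3942) / (644 − 515) = 4813 / 129 ≈ 37.31.

w ≈ 37.3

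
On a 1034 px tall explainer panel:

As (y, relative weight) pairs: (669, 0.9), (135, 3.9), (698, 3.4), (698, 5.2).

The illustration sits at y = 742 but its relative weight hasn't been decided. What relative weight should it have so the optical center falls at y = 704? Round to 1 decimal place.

w ≈ 60.6

Known weights sum to 0.9 + 3.9 + 3.4 + 5.2 = 13.4; their moment is 0.9·669 + 3.9·135 + 3.4·698 + 5.2·698 = 7131.4.
Balance at y = 704 requires (7131.4 + w·742) / (13.4 + w) = 704.
Rearranging, w·(742 − 704) = 704·13.4 − 7131.4 = 2302.2, so w ≈ 2302.2/38 = 60.58.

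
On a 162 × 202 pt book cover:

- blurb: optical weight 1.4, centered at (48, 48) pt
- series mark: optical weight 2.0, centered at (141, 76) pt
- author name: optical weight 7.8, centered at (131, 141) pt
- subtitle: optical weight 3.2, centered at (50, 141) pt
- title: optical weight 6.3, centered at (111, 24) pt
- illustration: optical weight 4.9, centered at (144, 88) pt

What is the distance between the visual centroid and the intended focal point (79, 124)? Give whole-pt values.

Σw = 1.4 + 2.0 + 7.8 + 3.2 + 6.3 + 4.9 = 25.6.
x: moment 2935.9 / weight 25.6 ≈ 114.68
Σw·y = 2352.6; ȳ = 2352.6/25.6 ≈ 91.90.
Offset from (79, 124): Δx ≈ 35.68, Δy ≈ -32.10; distance = √(Δx² + Δy²) ≈ 48.00.

≈ 48 pt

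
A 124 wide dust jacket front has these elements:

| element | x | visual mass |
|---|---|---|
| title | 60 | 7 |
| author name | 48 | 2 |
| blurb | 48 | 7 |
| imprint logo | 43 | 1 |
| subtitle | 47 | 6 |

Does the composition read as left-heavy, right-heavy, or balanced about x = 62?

left-heavy

Weights sum to 7 + 2 + 7 + 1 + 6 = 23.
x: (7·60 + 2·48 + 7·48 + 1·43 + 6·47) / 23 = 1177 / 23 ≈ 51.17
51.2 vs midline 62 → left-heavy.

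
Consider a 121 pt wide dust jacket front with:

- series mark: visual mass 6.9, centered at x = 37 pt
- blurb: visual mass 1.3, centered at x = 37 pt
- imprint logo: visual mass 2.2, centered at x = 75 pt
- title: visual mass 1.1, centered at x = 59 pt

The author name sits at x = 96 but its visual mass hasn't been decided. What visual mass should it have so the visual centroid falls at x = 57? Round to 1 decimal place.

Known weights sum to 6.9 + 1.3 + 2.2 + 1.1 = 11.5; their moment is 6.9·37 + 1.3·37 + 2.2·75 + 1.1·59 = 533.3.
For the centroid to hit 57: (533.3 + w·96) / (11.5 + w) = 57.
So w = (57·11.5 − 533.3)/(96 − 57) = 122.2/39 ≈ 3.13.

w ≈ 3.1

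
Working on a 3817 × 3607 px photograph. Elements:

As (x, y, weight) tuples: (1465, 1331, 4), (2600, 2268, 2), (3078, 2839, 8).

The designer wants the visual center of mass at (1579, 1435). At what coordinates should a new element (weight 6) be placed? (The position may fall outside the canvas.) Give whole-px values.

(-684, -645)

New total weight: (4 + 2 + 8) + 6 = 20.
x: target moment 20×1579 = 31580; current 4·1465 + 2·2600 + 8·3078 = 35684; the new element supplies -4104, so x = -4104/6 ≈ -684.00.
y: target moment 20×1435 = 28700; current 4·1331 + 2·2268 + 8·2839 = 32572; the new element supplies -3872, so y = -3872/6 ≈ -645.33.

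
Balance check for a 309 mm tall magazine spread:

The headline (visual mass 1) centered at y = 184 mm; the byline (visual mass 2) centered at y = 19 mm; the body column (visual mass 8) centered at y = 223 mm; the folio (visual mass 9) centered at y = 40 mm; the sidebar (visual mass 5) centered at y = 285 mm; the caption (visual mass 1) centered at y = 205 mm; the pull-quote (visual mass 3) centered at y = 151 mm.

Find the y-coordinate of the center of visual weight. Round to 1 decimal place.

Total weight = 1 + 2 + 8 + 9 + 5 + 1 + 3 = 29.
Σw·y = 4449; ȳ = 4449/29 ≈ 153.41.

y ≈ 153.4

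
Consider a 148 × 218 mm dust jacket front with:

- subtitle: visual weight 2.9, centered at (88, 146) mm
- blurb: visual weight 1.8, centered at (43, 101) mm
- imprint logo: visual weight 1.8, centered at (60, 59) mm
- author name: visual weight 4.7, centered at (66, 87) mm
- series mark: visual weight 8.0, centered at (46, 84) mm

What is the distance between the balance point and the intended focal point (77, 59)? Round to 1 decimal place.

Σw = 2.9 + 1.8 + 1.8 + 4.7 + 8.0 = 19.2.
x: (2.9·88 + 1.8·43 + 1.8·60 + 4.7·66 + 8.0·46) / 19.2 = 1118.8 / 19.2 ≈ 58.27
y: (2.9·146 + 1.8·101 + 1.8·59 + 4.7·87 + 8.0·84) / 19.2 = 1792.3 / 19.2 ≈ 93.35
Offset from (77, 59): Δx ≈ -18.73, Δy ≈ 34.35; distance = √(Δx² + Δy²) ≈ 39.12.

≈ 39.1 mm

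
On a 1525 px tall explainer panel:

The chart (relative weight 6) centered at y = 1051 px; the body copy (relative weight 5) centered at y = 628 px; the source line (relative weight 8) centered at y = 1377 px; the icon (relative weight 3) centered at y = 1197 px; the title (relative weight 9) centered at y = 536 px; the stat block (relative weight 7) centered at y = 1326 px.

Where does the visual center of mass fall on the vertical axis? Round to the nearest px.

Σw = 6 + 5 + 8 + 3 + 9 + 7 = 38.
y: moment 38159 / weight 38 ≈ 1004.18

y ≈ 1004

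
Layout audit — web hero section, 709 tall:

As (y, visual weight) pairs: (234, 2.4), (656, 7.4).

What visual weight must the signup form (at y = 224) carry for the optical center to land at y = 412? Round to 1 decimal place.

w ≈ 7.3

Existing Σw = 9.8 (2.4 + 7.4); existing moment 2.4·234 + 7.4·656 = 5416.0.
For the centroid to hit 412: (5416.0 + w·224) / (9.8 + w) = 412.
Solving: w = (412·9.8 − 5416.0) / (224 − 412) = -1378.4 / -188 ≈ 7.33.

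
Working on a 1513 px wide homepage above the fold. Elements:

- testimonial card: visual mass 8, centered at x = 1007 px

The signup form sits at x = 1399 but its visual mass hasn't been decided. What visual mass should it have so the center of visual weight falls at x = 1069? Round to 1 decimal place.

The single fixed element contributes weight 8, moment 8·1007 = 8056.
For the centroid to hit 1069: (8056 + w·1399) / (8 + w) = 1069.
So w = (1069·8 − 8056)/(1399 − 1069) = 496/330 ≈ 1.50.

w ≈ 1.5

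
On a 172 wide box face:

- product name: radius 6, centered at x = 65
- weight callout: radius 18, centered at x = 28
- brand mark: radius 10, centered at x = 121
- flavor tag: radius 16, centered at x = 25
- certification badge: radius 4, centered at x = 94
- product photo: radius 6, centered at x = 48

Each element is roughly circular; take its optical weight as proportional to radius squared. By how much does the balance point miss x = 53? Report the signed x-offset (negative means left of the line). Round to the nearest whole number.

≈ -10

r² weights: product name 6² = 36, weight callout 18² = 324, brand mark 10² = 100, flavor tag 16² = 256, certification badge 4² = 16, product photo 6² = 36. Total = 768.
x: (36·65 + 324·28 + 100·121 + 256·25 + 16·94 + 36·48) / 768 = 33144 / 768 ≈ 43.16
Difference: 43.16 − 53 ≈ -9.84.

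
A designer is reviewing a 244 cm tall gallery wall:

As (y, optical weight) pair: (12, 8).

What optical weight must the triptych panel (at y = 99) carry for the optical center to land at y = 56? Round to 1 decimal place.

Known: weight 8 with moment 8·12 = 96.
Set Σw·y/Σw = 56: (96 + 99w) = 56·(8 + w).
Rearranging, w·(99 − 56) = 56·8 − 96 = 352, so w ≈ 352/43 = 8.19.

w ≈ 8.2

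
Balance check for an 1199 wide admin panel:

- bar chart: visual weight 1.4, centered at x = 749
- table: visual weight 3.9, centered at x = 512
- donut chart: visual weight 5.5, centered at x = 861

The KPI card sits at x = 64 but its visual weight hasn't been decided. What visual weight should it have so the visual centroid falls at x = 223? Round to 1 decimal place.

Existing Σw = 10.8 (1.4 + 3.9 + 5.5); existing moment 1.4·749 + 3.9·512 + 5.5·861 = 7780.9.
Balance at x = 223 requires (7780.9 + w·64) / (10.8 + w) = 223.
Rearranging, w·(64 − 223) = 223·10.8 − 7780.9 = -5372.5, so w ≈ -5372.5/-159 = 33.79.

w ≈ 33.8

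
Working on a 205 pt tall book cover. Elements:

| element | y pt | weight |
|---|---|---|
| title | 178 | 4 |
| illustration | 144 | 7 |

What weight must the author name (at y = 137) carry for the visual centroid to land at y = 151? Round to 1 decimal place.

Existing Σw = 11 (4 + 7); existing moment 4·178 + 7·144 = 1720.
For the centroid to hit 151: (1720 + w·137) / (11 + w) = 151.
Solving: w = (151·11 − 1720) / (137 − 151) = -59 / -14 ≈ 4.21.

w ≈ 4.2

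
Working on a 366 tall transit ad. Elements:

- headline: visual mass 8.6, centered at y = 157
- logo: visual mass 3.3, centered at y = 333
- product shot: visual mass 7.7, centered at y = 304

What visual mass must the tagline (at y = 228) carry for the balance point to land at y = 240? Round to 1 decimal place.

w ≈ 7.2

Existing Σw = 19.6 (8.6 + 3.3 + 7.7); existing moment 8.6·157 + 3.3·333 + 7.7·304 = 4789.9.
For the centroid to hit 240: (4789.9 + w·228) / (19.6 + w) = 240.
Solving: w = (240·19.6 − 4789.9) / (228 − 240) = -85.9 / -12 ≈ 7.16.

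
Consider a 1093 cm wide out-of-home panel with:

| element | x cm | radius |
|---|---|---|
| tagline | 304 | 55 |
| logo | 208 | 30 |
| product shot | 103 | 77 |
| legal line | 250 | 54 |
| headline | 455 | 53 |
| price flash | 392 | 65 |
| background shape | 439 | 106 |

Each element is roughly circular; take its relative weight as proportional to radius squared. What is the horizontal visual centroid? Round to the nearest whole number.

r² weights: tagline 55² = 3025, logo 30² = 900, product shot 77² = 5929, legal line 54² = 2916, headline 53² = 2809, price flash 65² = 4225, background shape 106² = 11236. Total = 31040.
x: moment 10313386 / weight 31040 ≈ 332.26

x ≈ 332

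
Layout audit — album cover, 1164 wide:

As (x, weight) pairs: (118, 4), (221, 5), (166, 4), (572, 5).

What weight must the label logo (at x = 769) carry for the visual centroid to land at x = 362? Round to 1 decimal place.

w ≈ 3.5

Fixed elements: Σw = 4 + 5 + 4 + 5 = 18, Σw·x = 4·118 + 5·221 + 4·166 + 5·572 = 5101.
Balance at x = 362 requires (5101 + w·769) / (18 + w) = 362.
So w = (362·18 − 5101)/(769 − 362) = 1415/407 ≈ 3.48.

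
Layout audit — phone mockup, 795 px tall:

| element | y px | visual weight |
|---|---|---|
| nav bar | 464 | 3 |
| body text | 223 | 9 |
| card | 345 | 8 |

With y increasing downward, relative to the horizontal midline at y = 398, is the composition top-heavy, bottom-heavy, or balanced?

Total weight = 3 + 9 + 8 = 20.
y: (3·464 + 9·223 + 8·345) / 20 = 6159 / 20 ≈ 307.95
307.9 lies above (smaller y than) the midline 398, so the layout is top-heavy.

top-heavy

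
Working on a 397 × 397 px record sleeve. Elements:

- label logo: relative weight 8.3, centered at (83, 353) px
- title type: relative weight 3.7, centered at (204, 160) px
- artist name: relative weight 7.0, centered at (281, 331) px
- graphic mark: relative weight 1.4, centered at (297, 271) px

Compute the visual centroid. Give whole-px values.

Total weight = 8.3 + 3.7 + 7.0 + 1.4 = 20.4.
Σw·x = 8.3·83 + 3.7·204 + 7.0·281 + 1.4·297 = 3826.5, so x̄ = 3826.5/20.4 ≈ 187.57.
Σw·y = 8.3·353 + 3.7·160 + 7.0·331 + 1.4·271 = 6218.3, so ȳ = 6218.3/20.4 ≈ 304.82.

(188, 305)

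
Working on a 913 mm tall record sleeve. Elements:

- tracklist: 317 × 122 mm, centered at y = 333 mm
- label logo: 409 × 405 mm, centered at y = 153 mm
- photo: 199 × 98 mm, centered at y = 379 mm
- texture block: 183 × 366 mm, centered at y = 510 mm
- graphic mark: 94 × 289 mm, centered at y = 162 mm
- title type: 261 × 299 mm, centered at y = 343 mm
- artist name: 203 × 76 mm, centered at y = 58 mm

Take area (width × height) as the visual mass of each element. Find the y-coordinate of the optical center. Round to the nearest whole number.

y ≈ 272

Taking area as weight: tracklist 317·122 = 38674, label logo 409·405 = 165645, photo 199·98 = 19502, texture block 183·366 = 66978, graphic mark 94·289 = 27166, title type 261·299 = 78039, artist name 203·76 = 15428. Sum 411432.
Σw·y = 111835258; ȳ = 111835258/411432 ≈ 271.82.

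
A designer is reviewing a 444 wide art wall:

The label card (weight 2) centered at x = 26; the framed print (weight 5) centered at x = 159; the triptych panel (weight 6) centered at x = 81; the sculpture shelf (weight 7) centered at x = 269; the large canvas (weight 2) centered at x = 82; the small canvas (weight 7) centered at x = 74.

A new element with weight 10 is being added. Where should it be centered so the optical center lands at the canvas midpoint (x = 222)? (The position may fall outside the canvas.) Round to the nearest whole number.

After adding the new element, total weight = 2 + 5 + 6 + 7 + 2 + 7 + 10 = 39.
x: target moment 39×222 = 8658; current 2·26 + 5·159 + 6·81 + 7·269 + 2·82 + 7·74 = 3898; the new element supplies 4760, so x = 4760/10 ≈ 476.00.

x ≈ 476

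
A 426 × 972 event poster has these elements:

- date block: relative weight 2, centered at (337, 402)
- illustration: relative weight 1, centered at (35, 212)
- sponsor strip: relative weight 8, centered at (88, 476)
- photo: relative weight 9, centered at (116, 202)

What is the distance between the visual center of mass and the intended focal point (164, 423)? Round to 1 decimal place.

≈ 99.8

Σw = 2 + 1 + 8 + 9 = 20.
x: (2·337 + 1·35 + 8·88 + 9·116) / 20 = 2457 / 20 ≈ 122.85
y: (2·402 + 1·212 + 8·476 + 9·202) / 20 = 6642 / 20 ≈ 332.10
Relative to (164, 423): Δ = (-41.15, -90.90); |Δ| = √(-41.15² + -90.90²) ≈ 99.78.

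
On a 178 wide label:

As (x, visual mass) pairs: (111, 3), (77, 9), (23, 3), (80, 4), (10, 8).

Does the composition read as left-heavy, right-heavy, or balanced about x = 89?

left-heavy

Σw = 3 + 9 + 3 + 4 + 8 = 27.
Σw·x = 3·111 + 9·77 + 3·23 + 4·80 + 8·10 = 1495, so x̄ = 1495/27 ≈ 55.37.
Since 55.4 is left of 89, the composition reads left-heavy.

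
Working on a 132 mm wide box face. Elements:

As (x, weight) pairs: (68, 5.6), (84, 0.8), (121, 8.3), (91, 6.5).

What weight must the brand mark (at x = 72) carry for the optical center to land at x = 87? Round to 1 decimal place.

Known weights sum to 5.6 + 0.8 + 8.3 + 6.5 = 21.2; their moment is 5.6·68 + 0.8·84 + 8.3·121 + 6.5·91 = 2043.8.
Balance at x = 87 requires (2043.8 + w·72) / (21.2 + w) = 87.
Rearranging, w·(72 − 87) = 87·21.2 − 2043.8 = -199.4, so w ≈ -199.4/-15 = 13.29.

w ≈ 13.3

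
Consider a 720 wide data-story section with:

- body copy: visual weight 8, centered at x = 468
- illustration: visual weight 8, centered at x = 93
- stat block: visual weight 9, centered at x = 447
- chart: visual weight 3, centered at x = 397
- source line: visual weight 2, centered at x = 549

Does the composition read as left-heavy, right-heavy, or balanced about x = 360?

balanced

Weights sum to 8 + 8 + 9 + 3 + 2 = 30.
Σw·x = 8·468 + 8·93 + 9·447 + 3·397 + 2·549 = 10800, so x̄ = 10800/30 ≈ 360.00.
360.00 = 360 exactly: balanced.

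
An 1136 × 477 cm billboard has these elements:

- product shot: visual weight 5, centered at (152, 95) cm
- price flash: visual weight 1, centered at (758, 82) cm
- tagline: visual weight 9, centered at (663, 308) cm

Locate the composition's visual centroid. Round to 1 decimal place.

(499.0, 221.9)

Weights sum to 5 + 1 + 9 = 15.
x-moment: 5·152 + 1·758 + 9·663 = 7485; centroid 7485/15 ≈ 499.00.
y-moment: 5·95 + 1·82 + 9·308 = 3329; centroid 3329/15 ≈ 221.93.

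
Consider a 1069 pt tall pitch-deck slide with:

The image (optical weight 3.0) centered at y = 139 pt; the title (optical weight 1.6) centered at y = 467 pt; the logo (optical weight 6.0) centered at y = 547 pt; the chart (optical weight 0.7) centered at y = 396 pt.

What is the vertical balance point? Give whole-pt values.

y ≈ 418

Σw = 3.0 + 1.6 + 6.0 + 0.7 = 11.3.
y: (3.0·139 + 1.6·467 + 6.0·547 + 0.7·396) / 11.3 = 4723.4 / 11.3 ≈ 418.00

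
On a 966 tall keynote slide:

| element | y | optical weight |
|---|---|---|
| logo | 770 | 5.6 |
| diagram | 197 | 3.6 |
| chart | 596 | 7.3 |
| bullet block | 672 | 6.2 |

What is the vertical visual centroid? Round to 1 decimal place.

y ≈ 596.4

Σw = 5.6 + 3.6 + 7.3 + 6.2 = 22.7.
y: (5.6·770 + 3.6·197 + 7.3·596 + 6.2·672) / 22.7 = 13538.4 / 22.7 ≈ 596.41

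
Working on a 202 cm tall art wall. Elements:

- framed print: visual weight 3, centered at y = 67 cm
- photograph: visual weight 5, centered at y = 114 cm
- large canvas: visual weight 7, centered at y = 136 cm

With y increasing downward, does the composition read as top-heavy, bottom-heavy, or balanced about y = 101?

Total weight = 3 + 5 + 7 = 15.
Σw·y = 3·67 + 5·114 + 7·136 = 1723, so ȳ = 1723/15 ≈ 114.87.
Since 114.9 is below (larger y than) 101, the composition reads bottom-heavy.

bottom-heavy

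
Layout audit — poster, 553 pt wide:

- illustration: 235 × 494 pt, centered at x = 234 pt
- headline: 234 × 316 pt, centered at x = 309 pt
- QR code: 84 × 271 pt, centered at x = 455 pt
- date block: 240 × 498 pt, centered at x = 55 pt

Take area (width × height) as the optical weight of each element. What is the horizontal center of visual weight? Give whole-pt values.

x ≈ 201

Areas: illustration 235·494 = 116090, headline 234·316 = 73944, QR code 84·271 = 22764, date block 240·498 = 119520. Total weight = 332318.
x-moment: 116090·234 + 73944·309 + 22764·455 + 119520·55 = 66944976; centroid 66944976/332318 ≈ 201.45.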